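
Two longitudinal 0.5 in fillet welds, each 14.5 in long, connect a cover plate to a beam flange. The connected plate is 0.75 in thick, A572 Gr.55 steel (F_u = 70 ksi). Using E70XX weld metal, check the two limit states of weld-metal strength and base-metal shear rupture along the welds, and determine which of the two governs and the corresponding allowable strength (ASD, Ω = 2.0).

R_n/Ω ≈ 215 kip (weld metal governs)

E70XX → F_EXX = 70 ksi.
t_e = 0.707 × 0.5 = 0.3535 in; L = 29 in.
Weld metal: R_n/Ω = (1/2.0) × 0.6 × 70 × 0.3535 × 29 = 215.3 kip.
Base metal (shear rupture): R_n/Ω = (1/2.0) × 0.6 × 70 × 0.75 × 29 = 456.8 kip.
Governing: weld metal.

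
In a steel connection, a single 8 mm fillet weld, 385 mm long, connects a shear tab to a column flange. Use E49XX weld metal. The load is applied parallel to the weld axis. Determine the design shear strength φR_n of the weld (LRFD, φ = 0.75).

E49XX → F_EXX = 490 MPa.
Effective throat t_e = 0.707 × 8 = 5.656 mm.
Total length L = 385 mm; A_we = 5.656 × 385 = 2178 mm².
F_nw = 0.6 F_EXX = 0.6 × 490 = 294 MPa.
φR_n = 0.75 × 294 × 2178 × 10⁻³ = 480.2 kN.

φR_n ≈ 480 kN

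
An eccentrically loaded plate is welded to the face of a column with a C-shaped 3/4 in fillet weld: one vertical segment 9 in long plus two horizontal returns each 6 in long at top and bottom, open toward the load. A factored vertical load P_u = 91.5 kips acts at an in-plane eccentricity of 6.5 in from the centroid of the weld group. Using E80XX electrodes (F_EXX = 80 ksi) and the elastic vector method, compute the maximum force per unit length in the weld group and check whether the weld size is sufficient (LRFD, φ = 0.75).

Total weld length L_w = 21 in. Treat welds as unit-width lines.
Centroid: x̄ = 2×6×3 / 21 = 1.714 in from the vertical weld.
Polar moment about centroid: J = I_x + I_y = [9³/12 + 2×6×4.5²] + [9×1.714² + 2(6³/12 + 6×1.286²)] = 386 in³.
Direct shear f_v = P/L_w = 91.5 / 21 = 4.357 kip/in (vertical).
Torsion M = P·e = 91.5 × 6.5 = 594.75 kip·in.
Critical point at (x, y) = (4.286, 4.5) from centroid. f_tx = M·y/J = 6.933 kip/in; f_ty = M·x/J = 6.603 kip/in.
Resultant f_max = √[f_tx² + (f_v + f_ty)²] = √[6.933² + (4.357 + 6.603)²] = 12.97 kip/in.
Capacity per unit length: φr_n = 0.75 × 0.6 × 80 × (0.707 × 0.75) = 19.09 kip/in.
12.97 ≤ 19.09 → adequate.

f_max ≈ 13 kip/in; adequate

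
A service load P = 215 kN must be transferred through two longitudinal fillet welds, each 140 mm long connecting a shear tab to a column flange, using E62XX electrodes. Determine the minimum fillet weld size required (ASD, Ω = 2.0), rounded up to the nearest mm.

w = 6 mm

E62XX → F_EXX = 620 MPa.
Total weld length L = 280 mm.
Required throat t_e = P × Ω / (0.6 F_EXX × L) = 215 × 2.0 / (0.6 × 620 × 280 × 10⁻³) = 4.128 mm.
Required leg w = t_e / 0.707 = 5.839 mm → use 6 mm.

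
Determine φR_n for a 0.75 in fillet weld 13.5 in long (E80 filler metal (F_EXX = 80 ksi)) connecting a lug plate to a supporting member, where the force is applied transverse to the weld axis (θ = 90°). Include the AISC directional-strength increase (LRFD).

t_e = 0.707 × 0.75 = 0.5302 in; A_we = 0.5302 × 13.5 = 7.158 in².
Directional factor: 1.0 + 0.5 sin^1.5(90°) = 1.5.
F_nw = 0.6 × 80 × 1.5 = 72 ksi.
φR_n = 0.75 × 72 × 7.158 = 386.6 kips.

φR_n ≈ 387 kips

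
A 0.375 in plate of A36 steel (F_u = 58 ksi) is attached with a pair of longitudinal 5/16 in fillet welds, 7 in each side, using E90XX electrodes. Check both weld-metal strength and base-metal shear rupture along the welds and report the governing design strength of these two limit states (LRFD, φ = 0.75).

E90XX → F_EXX = 90 ksi.
t_e = 0.707 × 0.3125 = 0.2209 in; L = 14 in.
Weld metal: φR_n = 0.75 × 0.6 × 90 × 0.2209 × 14 = 125.3 kip.
Base metal (shear rupture): φR_n = 0.75 × 0.6 × 58 × 0.375 × 14 = 137 kip.
Governing: weld metal.

φR_n ≈ 125 kip (weld metal governs)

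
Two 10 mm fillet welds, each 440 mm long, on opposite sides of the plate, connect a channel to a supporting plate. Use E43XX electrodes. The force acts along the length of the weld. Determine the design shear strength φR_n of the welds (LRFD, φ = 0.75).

E43XX → F_EXX = 430 MPa.
Effective throat t_e = 0.707 × 10 = 7.07 mm.
Total length L = 880 mm; A_we = 7.07 × 880 = 6222 mm².
F_nw = 0.6 F_EXX = 0.6 × 430 = 258 MPa.
φR_n = 0.75 × 258 × 6222 × 10⁻³ = 1204 kN.

φR_n ≈ 1200 kN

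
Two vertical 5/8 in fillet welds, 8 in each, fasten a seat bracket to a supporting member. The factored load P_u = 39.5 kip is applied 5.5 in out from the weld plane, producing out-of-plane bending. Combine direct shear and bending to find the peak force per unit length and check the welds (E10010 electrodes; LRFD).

f_max ≈ 10.5 kip/in; adequate

E100XX → F_EXX = 100 ksi.
L_w = 2 × 8 = 16 in; section modulus (unit throat) S = 2 × L²/6 = 21.33 in².
Direct shear f_v = P/L_w = 39.5/16 = 2.469 kip/in.
Moment M = P × e = 39.5 × 5.5 = 217.25 kip·in; bending f_b = M/S = 10.18 kip/in.
f_max = √(f_v² + f_b²) = √(2.469² + 10.18²) = 10.48 kip/in.
φr_n = 0.75 × 0.6 × 100 × (0.707 × 0.625) = 19.88 kip/in → adequate.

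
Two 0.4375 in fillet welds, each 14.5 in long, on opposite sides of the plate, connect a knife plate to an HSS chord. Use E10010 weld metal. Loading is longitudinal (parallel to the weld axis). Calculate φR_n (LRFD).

E100XX → F_EXX = 100 ksi.
Effective throat t_e = 0.707 × 0.4375 = 0.3093 in.
Total length L = 29 in; A_we = 0.3093 × 29 = 8.97 in².
F_nw = 0.6 F_EXX = 0.6 × 100 = 60 ksi.
φR_n = 0.75 × 60 × 8.97 = 403.7 kips.

φR_n ≈ 404 kips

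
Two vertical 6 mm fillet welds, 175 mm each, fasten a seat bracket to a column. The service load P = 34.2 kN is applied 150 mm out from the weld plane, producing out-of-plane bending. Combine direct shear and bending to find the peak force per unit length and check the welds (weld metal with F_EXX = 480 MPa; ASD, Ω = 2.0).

f_max ≈ 512 N/mm; adequate

L_w = 2 × 175 = 350 mm; section modulus (unit throat) S = 2 × L²/6 = 10210 mm².
Direct shear f_v = P/L_w = 34.2×10³/350 = 97.71 N/mm.
Moment M = P × e = 34.2×10³ × 150 = 5130000 N·mm; bending f_b = M/S = 502.5 N/mm.
f_max = √(f_v² + f_b²) = √(97.71² + 502.5²) = 511.9 N/mm.
r_n/Ω = (1/2.0) × 0.6 × 480 × (0.707 × 6) = 610.8 N/mm → adequate.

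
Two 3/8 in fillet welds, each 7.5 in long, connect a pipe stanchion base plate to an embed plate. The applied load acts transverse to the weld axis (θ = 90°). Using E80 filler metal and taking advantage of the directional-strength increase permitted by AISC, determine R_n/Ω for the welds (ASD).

E80XX → F_EXX = 80 ksi.
t_e = 0.707 × 0.375 = 0.2651 in; A_we = 0.2651 × 15 = 3.977 in².
Directional factor: 1.0 + 0.5 sin^1.5(90°) = 1.5.
F_nw = 0.6 × 80 × 1.5 = 72 ksi.
R_n/Ω = (72 × 3.977) / 2.0 = 143.2 kips.

R_n/Ω ≈ 143 kips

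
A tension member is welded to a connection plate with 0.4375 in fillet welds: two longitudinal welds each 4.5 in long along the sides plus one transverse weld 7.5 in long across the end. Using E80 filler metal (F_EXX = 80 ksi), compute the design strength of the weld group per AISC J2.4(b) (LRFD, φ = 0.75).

φR_n ≈ 210 kips

t_e = 0.707 × 0.4375 = 0.3093 in.
R_nwl = 0.6 × 80 × 0.3093 × 9 = 133.6 kips (longitudinal, 2 welds).
R_nwt = 0.6 × 80 × 0.3093 × 7.5 = 111.4 kips (transverse, base value).
(i) R_nwl + R_nwt = 245 kips; (ii) 0.85 R_nwl + 1.5 R_nwt = 280.6 kips.
R_n = max = 280.6 kips [governs: (ii)]; φR_n = 210.5 kips.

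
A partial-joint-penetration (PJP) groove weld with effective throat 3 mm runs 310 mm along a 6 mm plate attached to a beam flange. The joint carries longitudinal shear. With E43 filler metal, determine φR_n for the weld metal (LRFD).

E43XX → F_EXX = 430 MPa.
Effective throat (given) t_e = 3 mm.
A_we = 3 × 310 = 930 mm².
F_nw = 0.6 F_EXX = 258 MPa.
φR_n = 0.75 × 258 × 930 × 10⁻³ = 180 kN.

φR_n ≈ 180 kN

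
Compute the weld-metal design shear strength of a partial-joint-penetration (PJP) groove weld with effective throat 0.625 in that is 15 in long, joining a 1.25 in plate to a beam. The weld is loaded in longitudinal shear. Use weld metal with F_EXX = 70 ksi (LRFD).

φR_n ≈ 295 kips

Effective throat (given) t_e = 0.625 in.
A_we = 0.625 × 15 = 9.375 in².
F_nw = 0.6 F_EXX = 42 ksi.
φR_n = 0.75 × 42 × 9.375 = 295.3 kips.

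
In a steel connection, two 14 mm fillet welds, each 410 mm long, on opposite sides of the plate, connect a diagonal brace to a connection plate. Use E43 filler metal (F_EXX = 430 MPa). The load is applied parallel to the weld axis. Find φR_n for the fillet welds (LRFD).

φR_n ≈ 1570 kN

Effective throat t_e = 0.707 × 14 = 9.898 mm.
Total length L = 820 mm; A_we = 9.898 × 820 = 8116 mm².
F_nw = 0.6 F_EXX = 0.6 × 430 = 258 MPa.
φR_n = 0.75 × 258 × 8116 × 10⁻³ = 1571 kN.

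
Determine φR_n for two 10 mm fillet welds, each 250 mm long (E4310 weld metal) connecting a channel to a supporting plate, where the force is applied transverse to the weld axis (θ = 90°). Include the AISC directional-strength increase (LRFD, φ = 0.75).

E43XX → F_EXX = 430 MPa.
t_e = 0.707 × 10 = 7.07 mm; A_we = 7.07 × 500 = 3535 mm².
Directional factor: 1.0 + 0.5 sin^1.5(90°) = 1.5.
F_nw = 0.6 × 430 × 1.5 = 387 MPa.
φR_n = 0.75 × 387 × 3535 × 10⁻³ = 1026 kN.

φR_n ≈ 1030 kN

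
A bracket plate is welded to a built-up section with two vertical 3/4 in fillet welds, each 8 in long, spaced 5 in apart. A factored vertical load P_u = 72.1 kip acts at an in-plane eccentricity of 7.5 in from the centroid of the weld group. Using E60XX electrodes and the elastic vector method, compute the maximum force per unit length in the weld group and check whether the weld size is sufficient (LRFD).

E60XX → F_EXX = 60 ksi.
Total weld length L_w = 16 in. Treat welds as unit-width lines.
Polar moment about centroid: J = 2[d³/12 + d(b/2)²] = 2[8³/12 + 8×2.5²] = 185.3 in³.
Direct shear f_v = P/L_w = 72.1 / 16 = 4.506 kip/in (vertical).
Torsion M = P·e = 72.1 × 7.5 = 540.75 kip·in.
Critical point at (x, y) = (2.5, 4) from centroid. f_tx = M·y/J = 11.67 kip/in; f_ty = M·x/J = 7.294 kip/in.
Resultant f_max = √[f_tx² + (f_v + f_ty)²] = √[11.67² + (4.506 + 7.294)²] = 16.6 kip/in.
Capacity per unit length: φr_n = 0.75 × 0.6 × 60 × (0.707 × 0.75) = 14.32 kip/in.
16.6 > 14.32 → NOT adequate.

f_max ≈ 16.6 kip/in; NOT adequate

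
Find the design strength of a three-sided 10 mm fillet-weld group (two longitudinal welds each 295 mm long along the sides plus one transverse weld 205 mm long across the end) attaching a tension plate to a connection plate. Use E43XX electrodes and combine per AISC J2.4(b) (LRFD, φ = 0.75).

E43XX → F_EXX = 430 MPa.
t_e = 0.707 × 10 = 7.07 mm.
R_nwl = 0.6 × 430 × 7.07 × 590 × 10⁻³ = 1076 kN (longitudinal, 2 welds).
R_nwt = 0.6 × 430 × 7.07 × 205 × 10⁻³ = 373.9 kN (transverse, base value).
(i) R_nwl + R_nwt = 1450 kN; (ii) 0.85 R_nwl + 1.5 R_nwt = 1476 kN.
R_n = max = 1476 kN [governs: (ii)]; φR_n = 1107 kN.

φR_n ≈ 1110 kN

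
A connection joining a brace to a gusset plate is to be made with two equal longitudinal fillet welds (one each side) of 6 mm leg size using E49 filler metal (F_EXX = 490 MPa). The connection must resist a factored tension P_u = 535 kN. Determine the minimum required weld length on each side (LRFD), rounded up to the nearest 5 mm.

Throat t_e = 0.707 × 6 = 4.242 mm.
φr_n = 0.75 × 0.6 × 490 × 4.242 × 10⁻³ = 0.9354 kN/mm.
L_req = P_u / φr_n = 535 / 0.9354 = 572 mm total.
Per side: 572 / 2 = 286 mm.
Round up → use L = 290 mm on each side.

L = 290 mm on each side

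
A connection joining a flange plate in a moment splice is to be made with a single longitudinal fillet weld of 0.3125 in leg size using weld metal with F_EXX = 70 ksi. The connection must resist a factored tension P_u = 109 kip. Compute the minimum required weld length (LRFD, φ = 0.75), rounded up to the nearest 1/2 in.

Throat t_e = 0.707 × 0.3125 = 0.2209 in.
φr_n = 0.75 × 0.6 × 70 × 0.2209 = 6.96 kip/in.
L_req = P_u / φr_n = 109 / 6.96 = 15.66 in total.
Round up → use L = 16 in.

L = 16 in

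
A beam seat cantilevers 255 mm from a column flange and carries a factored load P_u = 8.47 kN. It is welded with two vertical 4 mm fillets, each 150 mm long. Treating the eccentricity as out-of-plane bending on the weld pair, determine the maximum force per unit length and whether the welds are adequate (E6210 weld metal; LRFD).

E62XX → F_EXX = 620 MPa.
L_w = 2 × 150 = 300 mm; section modulus (unit throat) S = 2 × L²/6 = 7500 mm².
Direct shear f_v = P/L_w = 8.47×10³/300 = 28.23 N/mm.
Moment M = P × e = 8.47×10³ × 255 = 2159800 N·mm; bending f_b = M/S = 288 N/mm.
f_max = √(f_v² + f_b²) = √(28.23² + 288²) = 289.4 N/mm.
φr_n = 0.75 × 0.6 × 620 × (0.707 × 4) = 789 N/mm → adequate.

f_max ≈ 289 N/mm; adequate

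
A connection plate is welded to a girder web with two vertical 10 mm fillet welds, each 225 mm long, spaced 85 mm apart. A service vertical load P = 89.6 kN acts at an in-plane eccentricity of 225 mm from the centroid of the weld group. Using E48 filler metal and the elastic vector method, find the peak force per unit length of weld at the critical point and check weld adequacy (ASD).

f_max ≈ 982 N/mm; adequate

E48XX → F_EXX = 480 MPa.
Total weld length L_w = 450 mm. Treat welds as unit-width lines.
Polar moment about centroid: J = 2[d³/12 + d(b/2)²] = 2[225³/12 + 225×42.5²] = 2711000 mm³.
Direct shear f_v = P/L_w = 89.6×10³ / 450 = 199.1 N/mm (vertical).
Torsion M = P·e = 89.6×10³ × 225 = 20160000 N·mm.
Critical point at (x, y) = (42.5, 112.5) from centroid. f_tx = M·y/J = 836.5 N/mm; f_ty = M·x/J = 316 N/mm.
Resultant f_max = √[f_tx² + (f_v + f_ty)²] = √[836.5² + (199.1 + 316)²] = 982.4 N/mm.
Capacity per unit length: r_n/Ω = (1/2.0) × 0.6 × 480 × (0.707 × 10) = 1018 N/mm.
982.4 ≤ 1018 → adequate.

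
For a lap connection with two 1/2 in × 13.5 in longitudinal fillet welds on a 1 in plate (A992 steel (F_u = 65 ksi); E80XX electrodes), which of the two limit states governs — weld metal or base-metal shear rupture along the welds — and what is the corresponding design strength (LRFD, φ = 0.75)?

φR_n ≈ 344 kip (weld metal governs)

E80XX → F_EXX = 80 ksi.
t_e = 0.707 × 0.5 = 0.3535 in; L = 27 in.
Weld metal: φR_n = 0.75 × 0.6 × 80 × 0.3535 × 27 = 343.6 kip.
Base metal (shear rupture): φR_n = 0.75 × 0.6 × 65 × 1 × 27 = 789.8 kip.
Governing: weld metal.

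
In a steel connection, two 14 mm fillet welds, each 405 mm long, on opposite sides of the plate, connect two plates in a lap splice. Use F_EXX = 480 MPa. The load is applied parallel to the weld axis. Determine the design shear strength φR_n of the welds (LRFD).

Effective throat t_e = 0.707 × 14 = 9.898 mm.
Total length L = 810 mm; A_we = 9.898 × 810 = 8017 mm².
F_nw = 0.6 F_EXX = 0.6 × 480 = 288 MPa.
φR_n = 0.75 × 288 × 8017 × 10⁻³ = 1732 kN.

φR_n ≈ 1730 kN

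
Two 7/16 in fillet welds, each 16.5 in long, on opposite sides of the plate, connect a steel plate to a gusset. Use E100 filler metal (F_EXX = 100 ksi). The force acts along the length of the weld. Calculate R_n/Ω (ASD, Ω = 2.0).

Effective throat t_e = 0.707 × 0.4375 = 0.3093 in.
Total length L = 33 in; A_we = 0.3093 × 33 = 10.21 in².
F_nw = 0.6 F_EXX = 0.6 × 100 = 60 ksi.
R_n = 60 × 10.21 = 612.4 kip; R_n/Ω = 612.4/2.0 = 306.2 kip.

R_n/Ω ≈ 306 kip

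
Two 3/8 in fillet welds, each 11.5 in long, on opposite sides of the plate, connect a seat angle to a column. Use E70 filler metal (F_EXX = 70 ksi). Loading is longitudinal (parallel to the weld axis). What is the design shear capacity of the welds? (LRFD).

φR_n ≈ 192 kips

Effective throat t_e = 0.707 × 0.375 = 0.2651 in.
Total length L = 23 in; A_we = 0.2651 × 23 = 6.098 in².
F_nw = 0.6 F_EXX = 0.6 × 70 = 42 ksi.
φR_n = 0.75 × 42 × 6.098 = 192.1 kips.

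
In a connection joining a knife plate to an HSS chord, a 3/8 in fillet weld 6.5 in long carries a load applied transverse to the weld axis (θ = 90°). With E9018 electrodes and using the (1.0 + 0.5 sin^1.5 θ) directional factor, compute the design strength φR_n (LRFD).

φR_n ≈ 105 kips

E90XX → F_EXX = 90 ksi.
t_e = 0.707 × 0.375 = 0.2651 in; A_we = 0.2651 × 6.5 = 1.723 in².
Directional factor: 1.0 + 0.5 sin^1.5(90°) = 1.5.
F_nw = 0.6 × 90 × 1.5 = 81 ksi.
φR_n = 0.75 × 81 × 1.723 = 104.7 kips.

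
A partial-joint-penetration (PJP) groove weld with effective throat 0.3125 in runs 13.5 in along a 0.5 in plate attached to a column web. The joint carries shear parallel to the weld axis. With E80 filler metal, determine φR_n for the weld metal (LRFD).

φR_n ≈ 152 kip

E80XX → F_EXX = 80 ksi.
Effective throat (given) t_e = 0.3125 in.
A_we = 0.3125 × 13.5 = 4.219 in².
F_nw = 0.6 F_EXX = 48 ksi.
φR_n = 0.75 × 48 × 4.219 = 151.9 kip.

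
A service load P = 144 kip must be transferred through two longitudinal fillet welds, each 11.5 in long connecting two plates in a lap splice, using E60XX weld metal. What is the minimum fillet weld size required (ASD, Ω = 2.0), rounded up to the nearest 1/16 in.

E60XX → F_EXX = 60 ksi.
Total weld length L = 23 in.
Required throat t_e = P × Ω / (0.6 F_EXX × L) = 144 × 2.0 / (0.6 × 60 × 23) = 0.3478 in.
Required leg w = t_e / 0.707 = 0.492 in → use 1/2 in.

w = 1/2 in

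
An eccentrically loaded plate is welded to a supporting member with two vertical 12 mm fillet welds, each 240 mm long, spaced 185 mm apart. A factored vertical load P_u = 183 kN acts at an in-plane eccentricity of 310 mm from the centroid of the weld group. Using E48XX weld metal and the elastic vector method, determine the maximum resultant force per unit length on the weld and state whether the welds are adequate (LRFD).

E48XX → F_EXX = 480 MPa.
Total weld length L_w = 480 mm. Treat welds as unit-width lines.
Polar moment about centroid: J = 2[d³/12 + d(b/2)²] = 2[240³/12 + 240×92.5²] = 6411000 mm³.
Direct shear f_v = P/L_w = 183×10³ / 480 = 381.2 N/mm (vertical).
Torsion M = P·e = 183×10³ × 310 = 56730000 N·mm.
Critical point at (x, y) = (92.5, 120) from centroid. f_tx = M·y/J = 1062 N/mm; f_ty = M·x/J = 818.5 N/mm.
Resultant f_max = √[f_tx² + (f_v + f_ty)²] = √[1062² + (381.2 + 818.5)²] = 1602 N/mm.
Capacity per unit length: φr_n = 0.75 × 0.6 × 480 × (0.707 × 12) = 1833 N/mm.
1602 ≤ 1833 → adequate.

f_max ≈ 1600 N/mm; adequate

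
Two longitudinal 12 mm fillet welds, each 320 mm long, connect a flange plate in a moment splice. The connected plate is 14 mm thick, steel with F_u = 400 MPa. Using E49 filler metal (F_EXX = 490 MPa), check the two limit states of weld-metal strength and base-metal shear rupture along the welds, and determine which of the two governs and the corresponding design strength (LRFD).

φR_n ≈ 1200 kN (weld metal governs)

t_e = 0.707 × 12 = 8.484 mm; L = 640 mm.
Weld metal: φR_n = 0.75 × 0.6 × 490 × 8.484 × 640 × 10⁻³ = 1197 kN.
Base metal (shear rupture): φR_n = 0.75 × 0.6 × 400 × 14 × 640 × 10⁻³ = 1613 kN.
Governing: weld metal.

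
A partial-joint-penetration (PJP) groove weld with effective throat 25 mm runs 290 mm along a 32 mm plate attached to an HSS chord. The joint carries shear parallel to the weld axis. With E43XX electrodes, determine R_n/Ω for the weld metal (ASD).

E43XX → F_EXX = 430 MPa.
Effective throat (given) t_e = 25 mm.
A_we = 25 × 290 = 7250 mm².
F_nw = 0.6 F_EXX = 258 MPa.
R_n/Ω = (258 × 7250) / 2.0 × 10⁻³ = 935.2 kN.

R_n/Ω ≈ 935 kN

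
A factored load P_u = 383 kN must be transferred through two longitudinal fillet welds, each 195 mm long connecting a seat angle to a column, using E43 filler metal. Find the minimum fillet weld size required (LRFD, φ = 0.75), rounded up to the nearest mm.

E43XX → F_EXX = 430 MPa.
Total weld length L = 390 mm.
Required throat t_e = P_u / (φ × 0.6 F_EXX × L) = 383 / (0.75 × 0.6 × 430 × 390 × 10⁻³) = 5.075 mm.
Required leg w = t_e / 0.707 = 7.179 mm → use 8 mm.

w = 8 mm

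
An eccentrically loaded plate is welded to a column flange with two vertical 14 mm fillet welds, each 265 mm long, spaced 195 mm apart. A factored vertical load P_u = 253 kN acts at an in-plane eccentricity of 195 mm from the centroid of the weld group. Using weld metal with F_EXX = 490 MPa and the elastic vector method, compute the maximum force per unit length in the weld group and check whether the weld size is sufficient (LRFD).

f_max ≈ 1340 N/mm; adequate

Total weld length L_w = 530 mm. Treat welds as unit-width lines.
Polar moment about centroid: J = 2[d³/12 + d(b/2)²] = 2[265³/12 + 265×97.5²] = 8140000 mm³.
Direct shear f_v = P/L_w = 253×10³ / 530 = 477.4 N/mm (vertical).
Torsion M = P·e = 253×10³ × 195 = 49335000 N·mm.
Critical point at (x, y) = (97.5, 132.5) from centroid. f_tx = M·y/J = 803.1 N/mm; f_ty = M·x/J = 590.9 N/mm.
Resultant f_max = √[f_tx² + (f_v + f_ty)²] = √[803.1² + (477.4 + 590.9)²] = 1336 N/mm.
Capacity per unit length: φr_n = 0.75 × 0.6 × 490 × (0.707 × 14) = 2183 N/mm.
1336 ≤ 2183 → adequate.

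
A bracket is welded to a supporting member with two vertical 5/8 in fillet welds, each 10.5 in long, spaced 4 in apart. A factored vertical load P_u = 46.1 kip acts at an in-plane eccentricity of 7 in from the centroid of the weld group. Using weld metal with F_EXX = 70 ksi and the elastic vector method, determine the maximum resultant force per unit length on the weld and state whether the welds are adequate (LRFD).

Total weld length L_w = 21 in. Treat welds as unit-width lines.
Polar moment about centroid: J = 2[d³/12 + d(b/2)²] = 2[10.5³/12 + 10.5×2²] = 276.9 in³.
Direct shear f_v = P/L_w = 46.1 / 21 = 2.195 kip/in (vertical).
Torsion M = P·e = 46.1 × 7 = 322.7 kip·in.
Critical point at (x, y) = (2, 5.25) from centroid. f_tx = M·y/J = 6.118 kip/in; f_ty = M·x/J = 2.33 kip/in.
Resultant f_max = √[f_tx² + (f_v + f_ty)²] = √[6.118² + (2.195 + 2.33)²] = 7.61 kip/in.
Capacity per unit length: φr_n = 0.75 × 0.6 × 70 × (0.707 × 0.625) = 13.92 kip/in.
7.61 ≤ 13.92 → adequate.

f_max ≈ 7.61 kip/in; adequate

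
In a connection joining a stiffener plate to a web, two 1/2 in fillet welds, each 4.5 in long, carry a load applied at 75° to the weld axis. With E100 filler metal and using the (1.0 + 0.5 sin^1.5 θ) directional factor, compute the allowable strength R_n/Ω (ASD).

R_n/Ω ≈ 141 kips

E100XX → F_EXX = 100 ksi.
t_e = 0.707 × 0.5 = 0.3535 in; A_we = 0.3535 × 9 = 3.181 in².
Directional factor: 1.0 + 0.5 sin^1.5(75°) = 1.475.
F_nw = 0.6 × 100 × 1.475 = 88.48 ksi.
R_n/Ω = (88.48 × 3.181) / 2.0 = 140.7 kips.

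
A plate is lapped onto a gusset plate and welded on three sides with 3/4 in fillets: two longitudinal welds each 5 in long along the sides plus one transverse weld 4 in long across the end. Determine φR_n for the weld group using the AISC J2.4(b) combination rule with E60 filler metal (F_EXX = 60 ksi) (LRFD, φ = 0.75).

t_e = 0.707 × 0.75 = 0.5302 in.
R_nwl = 0.6 × 60 × 0.5302 × 10 = 190.9 kip (longitudinal, 2 welds).
R_nwt = 0.6 × 60 × 0.5302 × 4 = 76.36 kip (transverse, base value).
(i) R_nwl + R_nwt = 267.2 kip; (ii) 0.85 R_nwl + 1.5 R_nwt = 276.8 kip.
R_n = max = 276.8 kip [governs: (ii)]; φR_n = 207.6 kip.

φR_n ≈ 208 kip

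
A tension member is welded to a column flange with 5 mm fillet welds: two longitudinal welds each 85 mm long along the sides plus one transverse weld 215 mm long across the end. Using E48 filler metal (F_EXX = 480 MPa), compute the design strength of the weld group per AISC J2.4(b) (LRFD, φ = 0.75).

φR_n ≈ 357 kN

t_e = 0.707 × 5 = 3.535 mm.
R_nwl = 0.6 × 480 × 3.535 × 170 × 10⁻³ = 173.1 kN (longitudinal, 2 welds).
R_nwt = 0.6 × 480 × 3.535 × 215 × 10⁻³ = 218.9 kN (transverse, base value).
(i) R_nwl + R_nwt = 392 kN; (ii) 0.85 R_nwl + 1.5 R_nwt = 475.4 kN.
R_n = max = 475.4 kN [governs: (ii)]; φR_n = 356.6 kN.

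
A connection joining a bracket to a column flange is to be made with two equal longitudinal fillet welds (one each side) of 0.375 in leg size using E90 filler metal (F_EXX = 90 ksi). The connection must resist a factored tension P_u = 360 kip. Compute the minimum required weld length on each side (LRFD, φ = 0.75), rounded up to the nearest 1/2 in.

L = 17 in on each side

Throat t_e = 0.707 × 0.375 = 0.2651 in.
φr_n = 0.75 × 0.6 × 90 × 0.2651 = 10.74 kip/in.
L_req = P_u / φr_n = 360 / 10.74 = 33.53 in total.
Per side: 33.53 / 2 = 16.76 in.
Round up → use L = 17 in on each side.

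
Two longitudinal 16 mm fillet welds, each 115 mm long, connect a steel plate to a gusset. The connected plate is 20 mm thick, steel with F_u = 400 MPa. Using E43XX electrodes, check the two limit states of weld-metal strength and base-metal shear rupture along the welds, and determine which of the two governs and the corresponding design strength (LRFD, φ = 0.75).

φR_n ≈ 503 kN (weld metal governs)

E43XX → F_EXX = 430 MPa.
t_e = 0.707 × 16 = 11.31 mm; L = 230 mm.
Weld metal: φR_n = 0.75 × 0.6 × 430 × 11.31 × 230 × 10⁻³ = 503.4 kN.
Base metal (shear rupture): φR_n = 0.75 × 0.6 × 400 × 20 × 230 × 10⁻³ = 828 kN.
Governing: weld metal.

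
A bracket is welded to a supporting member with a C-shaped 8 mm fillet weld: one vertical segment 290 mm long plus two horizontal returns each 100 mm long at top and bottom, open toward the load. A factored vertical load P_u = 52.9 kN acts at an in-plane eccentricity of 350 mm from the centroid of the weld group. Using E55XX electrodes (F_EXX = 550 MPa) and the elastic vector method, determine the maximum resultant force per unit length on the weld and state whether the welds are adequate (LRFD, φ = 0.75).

Total weld length L_w = 490 mm. Treat welds as unit-width lines.
Centroid: x̄ = 2×100×50 / 490 = 20.41 mm from the vertical weld.
Polar moment about centroid: J = I_x + I_y = [290³/12 + 2×100×145²] + [290×20.41² + 2(100³/12 + 100×29.59²)] = 6700000 mm³.
Direct shear f_v = P/L_w = 52.9×10³ / 490 = 108 N/mm (vertical).
Torsion M = P·e = 52.9×10³ × 350 = 18515000 N·mm.
Critical point at (x, y) = (79.59, 145) from centroid. f_tx = M·y/J = 400.7 N/mm; f_ty = M·x/J = 219.9 N/mm.
Resultant f_max = √[f_tx² + (f_v + f_ty)²] = √[400.7² + (108 + 219.9)²] = 517.8 N/mm.
Capacity per unit length: φr_n = 0.75 × 0.6 × 550 × (0.707 × 8) = 1400 N/mm.
517.8 ≤ 1400 → adequate.

f_max ≈ 518 N/mm; adequate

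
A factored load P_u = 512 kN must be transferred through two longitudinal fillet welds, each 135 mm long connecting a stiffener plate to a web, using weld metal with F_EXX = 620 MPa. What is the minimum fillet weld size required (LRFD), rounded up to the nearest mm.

Total weld length L = 270 mm.
Required throat t_e = P_u / (φ × 0.6 F_EXX × L) = 512 / (0.75 × 0.6 × 620 × 270 × 10⁻³) = 6.797 mm.
Required leg w = t_e / 0.707 = 9.614 mm → use 10 mm.

w = 10 mm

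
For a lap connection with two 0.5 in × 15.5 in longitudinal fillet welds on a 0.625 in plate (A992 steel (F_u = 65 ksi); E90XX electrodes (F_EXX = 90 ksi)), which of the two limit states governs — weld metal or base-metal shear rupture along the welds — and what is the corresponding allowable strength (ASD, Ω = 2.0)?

t_e = 0.707 × 0.5 = 0.3535 in; L = 31 in.
Weld metal: R_n/Ω = (1/2.0) × 0.6 × 90 × 0.3535 × 31 = 295.9 kip.
Base metal (shear rupture): R_n/Ω = (1/2.0) × 0.6 × 65 × 0.625 × 31 = 377.8 kip.
Governing: weld metal.

R_n/Ω ≈ 296 kip (weld metal governs)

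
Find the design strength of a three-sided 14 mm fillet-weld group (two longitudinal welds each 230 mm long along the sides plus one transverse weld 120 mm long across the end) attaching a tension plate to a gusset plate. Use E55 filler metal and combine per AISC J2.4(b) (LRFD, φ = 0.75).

φR_n ≈ 1420 kN

E55XX → F_EXX = 550 MPa.
t_e = 0.707 × 14 = 9.898 mm.
R_nwl = 0.6 × 550 × 9.898 × 460 × 10⁻³ = 1503 kN (longitudinal, 2 welds).
R_nwt = 0.6 × 550 × 9.898 × 120 × 10⁻³ = 392 kN (transverse, base value).
(i) R_nwl + R_nwt = 1894 kN; (ii) 0.85 R_nwl + 1.5 R_nwt = 1865 kN.
R_n = max = 1894 kN [governs: (i)]; φR_n = 1421 kN.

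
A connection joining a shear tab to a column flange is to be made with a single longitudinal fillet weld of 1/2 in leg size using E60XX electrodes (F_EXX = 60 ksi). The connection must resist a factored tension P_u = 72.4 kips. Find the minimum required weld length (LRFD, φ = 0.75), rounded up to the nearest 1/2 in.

Throat t_e = 0.707 × 0.5 = 0.3535 in.
φr_n = 0.75 × 0.6 × 60 × 0.3535 = 9.544 kips/in.
L_req = P_u / φr_n = 72.4 / 9.544 = 7.586 in total.
Round up → use L = 8 in.

L = 8 in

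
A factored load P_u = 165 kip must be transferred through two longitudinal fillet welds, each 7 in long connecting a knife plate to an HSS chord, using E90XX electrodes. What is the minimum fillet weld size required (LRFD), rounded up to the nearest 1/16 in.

E90XX → F_EXX = 90 ksi.
Total weld length L = 14 in.
Required throat t_e = P_u / (φ × 0.6 F_EXX × L) = 165 / (0.75 × 0.6 × 90 × 14) = 0.291 in.
Required leg w = t_e / 0.707 = 0.4116 in → use 7/16 in.

w = 7/16 in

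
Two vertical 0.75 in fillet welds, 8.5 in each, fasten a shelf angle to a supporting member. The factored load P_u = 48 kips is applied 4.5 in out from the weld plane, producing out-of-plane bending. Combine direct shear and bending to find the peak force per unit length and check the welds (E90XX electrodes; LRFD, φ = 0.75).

E90XX → F_EXX = 90 ksi.
L_w = 2 × 8.5 = 17 in; section modulus (unit throat) S = 2 × L²/6 = 24.08 in².
Direct shear f_v = P/L_w = 48/17 = 2.824 kip/in.
Moment M = P × e = 48 × 4.5 = 216 kip·in; bending f_b = M/S = 8.969 kip/in.
f_max = √(f_v² + f_b²) = √(2.824² + 8.969²) = 9.403 kip/in.
φr_n = 0.75 × 0.6 × 90 × (0.707 × 0.75) = 21.48 kip/in → adequate.

f_max ≈ 9.4 kip/in; adequate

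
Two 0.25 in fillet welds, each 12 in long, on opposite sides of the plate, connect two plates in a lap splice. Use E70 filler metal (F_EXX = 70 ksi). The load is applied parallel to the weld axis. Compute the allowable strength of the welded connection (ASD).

R_n/Ω ≈ 89.1 kips

Effective throat t_e = 0.707 × 0.25 = 0.1767 in.
Total length L = 24 in; A_we = 0.1767 × 24 = 4.242 in².
F_nw = 0.6 F_EXX = 0.6 × 70 = 42 ksi.
R_n = 42 × 4.242 = 178.2 kips; R_n/Ω = 178.2/2.0 = 89.08 kips.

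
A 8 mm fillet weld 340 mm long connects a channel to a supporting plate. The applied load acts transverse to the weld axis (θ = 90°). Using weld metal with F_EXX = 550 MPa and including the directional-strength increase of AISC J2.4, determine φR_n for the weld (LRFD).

φR_n ≈ 714 kN

t_e = 0.707 × 8 = 5.656 mm; A_we = 5.656 × 340 = 1923 mm².
Directional factor: 1.0 + 0.5 sin^1.5(90°) = 1.5.
F_nw = 0.6 × 550 × 1.5 = 495 MPa.
φR_n = 0.75 × 495 × 1923 × 10⁻³ = 713.9 kN.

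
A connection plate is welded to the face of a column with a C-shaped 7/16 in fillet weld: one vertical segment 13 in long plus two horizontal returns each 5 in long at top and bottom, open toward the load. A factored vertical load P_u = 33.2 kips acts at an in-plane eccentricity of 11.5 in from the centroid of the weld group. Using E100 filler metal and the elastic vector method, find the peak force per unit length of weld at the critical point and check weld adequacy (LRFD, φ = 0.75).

E100XX → F_EXX = 100 ksi.
Total weld length L_w = 23 in. Treat welds as unit-width lines.
Centroid: x̄ = 2×5×2.5 / 23 = 1.087 in from the vertical weld.
Polar moment about centroid: J = I_x + I_y = [13³/12 + 2×5×6.5²] + [13×1.087² + 2(5³/12 + 5×1.413²)] = 661.7 in³.
Direct shear f_v = P/L_w = 33.2 / 23 = 1.443 kip/in (vertical).
Torsion M = P·e = 33.2 × 11.5 = 381.8 kip·in.
Critical point at (x, y) = (3.913, 6.5) from centroid. f_tx = M·y/J = 3.75 kip/in; f_ty = M·x/J = 2.258 kip/in.
Resultant f_max = √[f_tx² + (f_v + f_ty)²] = √[3.75² + (1.443 + 2.258)²] = 5.269 kip/in.
Capacity per unit length: φr_n = 0.75 × 0.6 × 100 × (0.707 × 0.4375) = 13.92 kip/in.
5.269 ≤ 13.92 → adequate.

f_max ≈ 5.27 kip/in; adequate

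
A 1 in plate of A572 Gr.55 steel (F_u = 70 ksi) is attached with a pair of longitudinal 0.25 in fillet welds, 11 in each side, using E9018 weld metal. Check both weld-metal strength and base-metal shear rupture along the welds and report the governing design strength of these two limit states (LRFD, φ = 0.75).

φR_n ≈ 157 kip (weld metal governs)

E90XX → F_EXX = 90 ksi.
t_e = 0.707 × 0.25 = 0.1767 in; L = 22 in.
Weld metal: φR_n = 0.75 × 0.6 × 90 × 0.1767 × 22 = 157.5 kip.
Base metal (shear rupture): φR_n = 0.75 × 0.6 × 70 × 1 × 22 = 693 kip.
Governing: weld metal.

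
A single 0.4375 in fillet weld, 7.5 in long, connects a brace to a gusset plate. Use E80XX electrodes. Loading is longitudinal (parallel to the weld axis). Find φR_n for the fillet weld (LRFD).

E80XX → F_EXX = 80 ksi.
Effective throat t_e = 0.707 × 0.4375 = 0.3093 in.
Total length L = 7.5 in; A_we = 0.3093 × 7.5 = 2.32 in².
F_nw = 0.6 F_EXX = 0.6 × 80 = 48 ksi.
φR_n = 0.75 × 48 × 2.32 = 83.51 kip.

φR_n ≈ 83.5 kip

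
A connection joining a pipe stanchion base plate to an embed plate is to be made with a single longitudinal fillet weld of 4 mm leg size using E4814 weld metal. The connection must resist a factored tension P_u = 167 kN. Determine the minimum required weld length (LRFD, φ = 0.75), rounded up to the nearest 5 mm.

L = 275 mm

E48XX → F_EXX = 480 MPa.
Throat t_e = 0.707 × 4 = 2.828 mm.
φr_n = 0.75 × 0.6 × 480 × 2.828 × 10⁻³ = 0.6108 kN/mm.
L_req = P_u / φr_n = 167 / 0.6108 = 273.4 mm total.
Round up → use L = 275 mm.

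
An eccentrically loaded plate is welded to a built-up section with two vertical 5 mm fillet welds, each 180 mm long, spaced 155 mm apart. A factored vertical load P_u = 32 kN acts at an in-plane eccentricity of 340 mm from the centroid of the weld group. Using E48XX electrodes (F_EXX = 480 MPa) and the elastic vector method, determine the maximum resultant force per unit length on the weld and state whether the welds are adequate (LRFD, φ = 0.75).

f_max ≈ 475 N/mm; adequate

Total weld length L_w = 360 mm. Treat welds as unit-width lines.
Polar moment about centroid: J = 2[d³/12 + d(b/2)²] = 2[180³/12 + 180×77.5²] = 3134000 mm³.
Direct shear f_v = P/L_w = 32×10³ / 360 = 88.89 N/mm (vertical).
Torsion M = P·e = 32×10³ × 340 = 10880000 N·mm.
Critical point at (x, y) = (77.5, 90) from centroid. f_tx = M·y/J = 312.4 N/mm; f_ty = M·x/J = 269 N/mm.
Resultant f_max = √[f_tx² + (f_v + f_ty)²] = √[312.4² + (88.89 + 269)²] = 475.1 N/mm.
Capacity per unit length: φr_n = 0.75 × 0.6 × 480 × (0.707 × 5) = 763.6 N/mm.
475.1 ≤ 763.6 → adequate.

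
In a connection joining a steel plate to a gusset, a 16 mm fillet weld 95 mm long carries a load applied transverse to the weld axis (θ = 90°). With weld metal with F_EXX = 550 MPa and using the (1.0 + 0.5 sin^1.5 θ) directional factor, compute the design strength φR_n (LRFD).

t_e = 0.707 × 16 = 11.31 mm; A_we = 11.31 × 95 = 1075 mm².
Directional factor: 1.0 + 0.5 sin^1.5(90°) = 1.5.
F_nw = 0.6 × 550 × 1.5 = 495 MPa.
φR_n = 0.75 × 495 × 1075 × 10⁻³ = 399 kN.

φR_n ≈ 399 kN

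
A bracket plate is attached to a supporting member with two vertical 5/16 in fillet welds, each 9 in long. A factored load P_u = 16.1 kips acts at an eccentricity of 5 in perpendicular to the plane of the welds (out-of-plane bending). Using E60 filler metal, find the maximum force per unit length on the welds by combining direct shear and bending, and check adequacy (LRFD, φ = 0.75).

E60XX → F_EXX = 60 ksi.
L_w = 2 × 9 = 18 in; section modulus (unit throat) S = 2 × L²/6 = 27 in².
Direct shear f_v = P/L_w = 16.1/18 = 0.8944 kip/in.
Moment M = P × e = 16.1 × 5 = 80.5 kip·in; bending f_b = M/S = 2.981 kip/in.
f_max = √(f_v² + f_b²) = √(0.8944² + 2.981²) = 3.113 kip/in.
φr_n = 0.75 × 0.6 × 60 × (0.707 × 0.3125) = 5.965 kip/in → adequate.

f_max ≈ 3.11 kip/in; adequate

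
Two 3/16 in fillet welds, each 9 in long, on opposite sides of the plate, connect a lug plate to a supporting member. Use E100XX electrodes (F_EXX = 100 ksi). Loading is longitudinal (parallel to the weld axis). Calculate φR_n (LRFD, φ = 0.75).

Effective throat t_e = 0.707 × 0.1875 = 0.1326 in.
Total length L = 18 in; A_we = 0.1326 × 18 = 2.386 in².
F_nw = 0.6 F_EXX = 0.6 × 100 = 60 ksi.
φR_n = 0.75 × 60 × 2.386 = 107.4 kips.

φR_n ≈ 107 kips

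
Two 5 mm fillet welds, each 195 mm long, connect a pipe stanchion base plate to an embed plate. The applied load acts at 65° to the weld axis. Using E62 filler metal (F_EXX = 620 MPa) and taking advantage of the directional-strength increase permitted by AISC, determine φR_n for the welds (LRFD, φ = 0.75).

φR_n ≈ 551 kN

t_e = 0.707 × 5 = 3.535 mm; A_we = 3.535 × 390 = 1379 mm².
Directional factor: 1.0 + 0.5 sin^1.5(65°) = 1.431.
F_nw = 0.6 × 620 × 1.431 = 532.5 MPa.
φR_n = 0.75 × 532.5 × 1379 × 10⁻³ = 550.6 kN.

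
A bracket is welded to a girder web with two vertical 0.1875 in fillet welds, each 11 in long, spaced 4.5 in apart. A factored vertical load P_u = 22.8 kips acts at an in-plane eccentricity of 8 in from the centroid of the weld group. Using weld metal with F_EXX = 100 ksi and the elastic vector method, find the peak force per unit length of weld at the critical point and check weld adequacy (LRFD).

Total weld length L_w = 22 in. Treat welds as unit-width lines.
Polar moment about centroid: J = 2[d³/12 + d(b/2)²] = 2[11³/12 + 11×2.25²] = 333.2 in³.
Direct shear f_v = P/L_w = 22.8 / 22 = 1.036 kip/in (vertical).
Torsion M = P·e = 22.8 × 8 = 182.4 kip·in.
Critical point at (x, y) = (2.25, 5.5) from centroid. f_tx = M·y/J = 3.011 kip/in; f_ty = M·x/J = 1.232 kip/in.
Resultant f_max = √[f_tx² + (f_v + f_ty)²] = √[3.011² + (1.036 + 1.232)²] = 3.769 kip/in.
Capacity per unit length: φr_n = 0.75 × 0.6 × 100 × (0.707 × 0.1875) = 5.965 kip/in.
3.769 ≤ 5.965 → adequate.

f_max ≈ 3.77 kip/in; adequate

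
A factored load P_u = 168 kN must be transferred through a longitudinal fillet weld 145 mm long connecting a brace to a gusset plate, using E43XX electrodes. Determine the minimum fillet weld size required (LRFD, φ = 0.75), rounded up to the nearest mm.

w = 9 mm

E43XX → F_EXX = 430 MPa.
Total weld length L = 145 mm.
Required throat t_e = P_u / (φ × 0.6 F_EXX × L) = 168 / (0.75 × 0.6 × 430 × 145 × 10⁻³) = 5.988 mm.
Required leg w = t_e / 0.707 = 8.469 mm → use 9 mm.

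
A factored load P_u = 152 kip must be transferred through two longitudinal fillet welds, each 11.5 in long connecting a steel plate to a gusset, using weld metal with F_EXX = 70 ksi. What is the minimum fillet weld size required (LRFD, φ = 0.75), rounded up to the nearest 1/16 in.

w = 5/16 in

Total weld length L = 23 in.
Required throat t_e = P_u / (φ × 0.6 F_EXX × L) = 152 / (0.75 × 0.6 × 70 × 23) = 0.2098 in.
Required leg w = t_e / 0.707 = 0.2967 in → use 5/16 in.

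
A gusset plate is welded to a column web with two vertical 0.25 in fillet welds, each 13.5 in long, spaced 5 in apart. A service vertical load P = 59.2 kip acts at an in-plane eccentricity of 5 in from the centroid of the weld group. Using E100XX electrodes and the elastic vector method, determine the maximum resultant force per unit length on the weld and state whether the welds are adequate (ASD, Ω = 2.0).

f_max ≈ 4.9 kip/in; adequate

E100XX → F_EXX = 100 ksi.
Total weld length L_w = 27 in. Treat welds as unit-width lines.
Polar moment about centroid: J = 2[d³/12 + d(b/2)²] = 2[13.5³/12 + 13.5×2.5²] = 578.8 in³.
Direct shear f_v = P/L_w = 59.2 / 27 = 2.193 kip/in (vertical).
Torsion M = P·e = 59.2 × 5 = 296 kip·in.
Critical point at (x, y) = (2.5, 6.75) from centroid. f_tx = M·y/J = 3.452 kip/in; f_ty = M·x/J = 1.278 kip/in.
Resultant f_max = √[f_tx² + (f_v + f_ty)²] = √[3.452² + (2.193 + 1.278)²] = 4.895 kip/in.
Capacity per unit length: r_n/Ω = (1/2.0) × 0.6 × 100 × (0.707 × 0.25) = 5.302 kip/in.
4.895 ≤ 5.302 → adequate.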